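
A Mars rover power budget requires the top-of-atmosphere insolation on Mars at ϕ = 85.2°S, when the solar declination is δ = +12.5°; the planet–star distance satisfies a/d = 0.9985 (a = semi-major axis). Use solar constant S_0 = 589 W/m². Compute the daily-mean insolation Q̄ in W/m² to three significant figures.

cos h₀ = −tan(-85.2°) tan(+12.500°) = 2.6401 ≥ 1 ⇒ polar night, h₀ = 0 and Q̄ = 0.
Inverse-square distance factor (a/d)² = 0.9985² = 0.997002.

Q̄ ≈ 0.00 W/m²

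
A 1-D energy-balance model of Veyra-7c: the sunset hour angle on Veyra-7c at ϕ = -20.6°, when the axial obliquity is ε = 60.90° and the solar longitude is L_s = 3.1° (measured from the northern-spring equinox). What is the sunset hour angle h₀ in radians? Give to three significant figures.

Solar declination: sin δ = sin ε · sin L_s = sin 60.90° × sin 3.1° = 0.04725, so δ = +2.708°.
cos h₀ = −tan ϕ · tan δ = −tan(-20.6°) × tan(+2.708°) = 0.0178, so h₀ = 1.5530 rad = 88.98°.

h₀ = 1.55 rad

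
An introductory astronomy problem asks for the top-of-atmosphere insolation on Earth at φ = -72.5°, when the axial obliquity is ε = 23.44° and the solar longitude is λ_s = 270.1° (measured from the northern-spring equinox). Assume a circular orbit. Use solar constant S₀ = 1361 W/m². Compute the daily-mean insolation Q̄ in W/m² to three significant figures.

Solar declination: sin δ = sin ε · sin λ_s = sin 23.44° × sin 270.1° = -0.39779, so δ = -23.440°.
cos H₀ = −tan(-72.5°) tan(-23.440°) = -1.3751 ≤ −1 ⇒ polar day, H₀ = π.
Bracket: H₀ sin φ sin δ + cos φ cos δ sin H₀ = 3.1416×-0.95372×-0.39779 + 0.30071×0.91748×0.00000 = 1.191861 + 0.000000 = 1.191861.
Q̄ = (S₀/π) × [bracket] = (1361/π) × 1.191861 = 516.3 W/m².

Q̄ ≈ 516 W/m²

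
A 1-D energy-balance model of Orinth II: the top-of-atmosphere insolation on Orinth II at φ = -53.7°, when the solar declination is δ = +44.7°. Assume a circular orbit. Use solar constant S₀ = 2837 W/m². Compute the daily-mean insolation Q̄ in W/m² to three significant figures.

Q̄ ≈ 0.00 W/m²

cos H₀ = −tan(-53.7°) tan(+44.700°) = 1.3472 ≥ 1 ⇒ polar night, H₀ = 0 and Q̄ = 0.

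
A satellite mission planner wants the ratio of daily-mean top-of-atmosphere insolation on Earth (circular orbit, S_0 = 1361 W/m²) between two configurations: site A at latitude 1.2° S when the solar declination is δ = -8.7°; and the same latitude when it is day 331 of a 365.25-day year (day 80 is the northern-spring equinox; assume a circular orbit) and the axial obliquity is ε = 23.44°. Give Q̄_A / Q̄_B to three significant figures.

Q̄_A / Q̄_B ≈ 1.05

— Configuration A (ϕ=-1.2°):
cos h₀ = −tan(-1.2°) tan(-8.700°) = -0.0032, h₀ = 1.5740 rad.
Bracket: h₀ sin ϕ sin δ + cos ϕ cos δ sin h₀ = 1.5740×-0.02094×-0.15126 + 0.99978×0.98849×0.99999 = 0.004985 + 0.988263 = 0.993248.
Q̄ = (S_0/π) × [bracket] = (1361/π) × 0.993248 = 430.29 W/m².
— Configuration B (ϕ=-1.2°):
Solar longitude: L_s = 360° × (331 − 80)/365.25 = 247.392°.
sin δ = sin 23.44° × sin 247.392° = -0.36722, so δ = -21.544°.
cos h₀ = −tan(-1.2°) tan(-21.544°) = -0.0083, h₀ = 1.5791 rad.
Bracket: h₀ sin ϕ sin δ + cos ϕ cos δ sin h₀ = 1.5791×-0.02094×-0.36722 + 0.99978×0.93013×0.99997 = 0.012143 + 0.929897 = 0.942040.
Q̄ = (S_0/π) × [bracket] = (1361/π) × 0.942040 = 408.11 W/m².
Ratio Q̄_A / Q̄_B = 430.29 / 408.11 = 1.054.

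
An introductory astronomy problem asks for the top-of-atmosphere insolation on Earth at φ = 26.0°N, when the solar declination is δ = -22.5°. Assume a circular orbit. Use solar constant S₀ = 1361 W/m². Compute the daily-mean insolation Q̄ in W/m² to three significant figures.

Q̄ ≈ 253 W/m²

cos H₀ = −tan(+26.0°) tan(-22.500°) = 0.2020, H₀ = 1.3674 rad.
Bracket: H₀ sin φ sin δ + cos φ cos δ sin H₀ = 1.3674×0.43837×-0.38268 + 0.89879×0.92388×0.97938 = -0.229389 + 0.813252 = 0.583863.
Q̄ = (S₀/π) × [bracket] = (1361/π) × 0.583863 = 252.9 W/m².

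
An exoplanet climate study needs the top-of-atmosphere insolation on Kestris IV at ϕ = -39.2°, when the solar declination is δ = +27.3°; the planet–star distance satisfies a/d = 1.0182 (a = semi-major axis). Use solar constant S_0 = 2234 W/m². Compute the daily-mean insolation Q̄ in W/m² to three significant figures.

cos h₀ = −tan(-39.2°) tan(+27.300°) = 0.4210, h₀ = 1.1363 rad.
Bracket: h₀ sin ϕ sin δ + cos ϕ cos δ sin h₀ = 1.1363×-0.63203×0.45865 + 0.77494×0.88862×0.90708 = -0.329391 + 0.624640 = 0.295249.
Inverse-square distance factor (a/d)² = 1.0182² = 1.036731.
Q̄ = (S_0/π) × 1.036731 × [bracket] = (2234/π) × 1.036731 × 0.295249 = 217.7 W/m².

Q̄ ≈ 218 W/m²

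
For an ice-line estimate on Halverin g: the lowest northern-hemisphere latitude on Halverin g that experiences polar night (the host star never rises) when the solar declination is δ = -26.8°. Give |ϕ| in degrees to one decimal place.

Polar night requires cos h₀ = −tan ϕ tan δ ≥ 1, i.e. tan ϕ tan δ ≤ −1.
The boundary is |tan ϕ| · |tan δ| = 1, so |ϕ| = 90° − |δ| = 90° − 26.8° = 63.2° in the northern hemisphere.

|ϕ| = 63.2°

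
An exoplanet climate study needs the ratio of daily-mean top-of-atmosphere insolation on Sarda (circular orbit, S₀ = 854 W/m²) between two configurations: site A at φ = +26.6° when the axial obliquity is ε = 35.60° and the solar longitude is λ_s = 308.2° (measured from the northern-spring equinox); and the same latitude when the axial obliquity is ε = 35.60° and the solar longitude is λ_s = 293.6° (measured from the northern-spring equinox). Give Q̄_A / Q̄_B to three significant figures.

— Configuration A (φ=+26.6°):
Solar declination: sin δ = sin ε · sin λ_s = sin 35.60° × sin 308.2° = -0.45747, so δ = -27.224°.
cos H₀ = −tan(+26.6°) tan(-27.224°) = 0.2576, H₀ = 1.3102 rad.
Bracket: H₀ sin φ sin δ + cos φ cos δ sin H₀ = 1.3102×0.44776×-0.45747 + 0.89415×0.88923×0.96625 = -0.268377 + 0.768270 = 0.499893.
Q̄ = (S₀/π) × [bracket] = (854/π) × 0.499893 = 135.89 W/m².
— Configuration B (φ=+26.6°):
Solar declination: sin δ = sin ε · sin λ_s = sin 35.60° × sin 293.6° = -0.53344, so δ = -32.238°.
cos H₀ = −tan(+26.6°) tan(-32.238°) = 0.3158, H₀ = 1.2495 rad.
Bracket: H₀ sin φ sin δ + cos φ cos δ sin H₀ = 1.2495×0.44776×-0.53344 + 0.89415×0.84584×0.94882 = -0.298447 + 0.717600 = 0.419153.
Q̄ = (S₀/π) × [bracket] = (854/π) × 0.419153 = 113.94 W/m².
Ratio Q̄_A / Q̄_B = 135.89 / 113.94 = 1.193.

Q̄_A / Q̄_B ≈ 1.19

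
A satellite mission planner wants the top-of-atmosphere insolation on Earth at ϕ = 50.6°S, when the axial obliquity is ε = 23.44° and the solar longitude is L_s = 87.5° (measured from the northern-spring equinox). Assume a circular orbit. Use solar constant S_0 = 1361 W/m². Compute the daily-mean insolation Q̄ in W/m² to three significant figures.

Q̄ ≈ 79.3 W/m²

Solar declination: sin δ = sin ε · sin L_s = sin 23.44° × sin 87.5° = 0.39741, so δ = +23.416°.
cos h₀ = −tan(-50.6°) tan(+23.416°) = 0.5272, h₀ = 1.0155 rad.
Bracket: h₀ sin ϕ sin δ + cos ϕ cos δ sin h₀ = 1.0155×-0.77273×0.39741 + 0.63473×0.91764×0.84972 = -0.311851 + 0.494923 = 0.183072.
Q̄ = (S_0/π) × [bracket] = (1361/π) × 0.183072 = 79.31 W/m².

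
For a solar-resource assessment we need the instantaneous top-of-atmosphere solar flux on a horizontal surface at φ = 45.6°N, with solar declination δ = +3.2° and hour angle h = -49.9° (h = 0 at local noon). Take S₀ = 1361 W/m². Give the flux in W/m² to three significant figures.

cos θ_z = sin φ sin δ + cos φ cos δ cos h = 0.039883 + 0.449967 = 0.489850.
Flux = S₀ · cos θ_z = 1361 × 0.489850 = 666.7 W/m².

667 W/m²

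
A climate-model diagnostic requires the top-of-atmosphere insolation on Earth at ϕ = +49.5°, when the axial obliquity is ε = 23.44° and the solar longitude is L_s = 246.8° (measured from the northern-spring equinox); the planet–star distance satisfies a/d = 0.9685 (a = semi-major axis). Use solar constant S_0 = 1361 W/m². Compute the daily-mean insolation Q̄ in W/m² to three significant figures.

Q̄ ≈ 94.6 W/m²

Solar declination: sin δ = sin ε · sin L_s = sin 23.44° × sin 246.8° = -0.36562, so δ = -21.446°.
cos h₀ = −tan(+49.5°) tan(-21.446°) = 0.4599, h₀ = 1.0929 rad.
Bracket: h₀ sin ϕ sin δ + cos ϕ cos δ sin h₀ = 1.0929×0.76041×-0.36562 + 0.64945×0.93076×0.88795 = -0.303849 + 0.536750 = 0.232901.
Inverse-square distance factor (a/d)² = 0.9685² = 0.937992.
Q̄ = (S_0/π) × 0.937992 × [bracket] = (1361/π) × 0.937992 × 0.232901 = 94.64 W/m².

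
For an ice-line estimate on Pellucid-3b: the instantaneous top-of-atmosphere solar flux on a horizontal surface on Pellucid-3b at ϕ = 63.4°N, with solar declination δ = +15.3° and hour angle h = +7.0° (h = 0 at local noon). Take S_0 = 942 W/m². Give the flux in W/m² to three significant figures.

cos θ_z = sin ϕ sin δ + cos ϕ cos δ cos h = 0.235943 + 0.428670 = 0.664613.
Flux = S_0 · cos θ_z = 942 × 0.664613 = 626.1 W/m².

626 W/m²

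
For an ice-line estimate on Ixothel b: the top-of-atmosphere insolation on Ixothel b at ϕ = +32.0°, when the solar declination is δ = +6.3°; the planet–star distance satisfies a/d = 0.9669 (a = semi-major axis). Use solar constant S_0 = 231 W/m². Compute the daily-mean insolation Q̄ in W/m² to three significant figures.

cos h₀ = −tan(+32.0°) tan(+6.300°) = -0.0690, h₀ = 1.6398 rad.
Bracket: h₀ sin ϕ sin δ + cos ϕ cos δ sin h₀ = 1.6398×0.52992×0.10973 + 0.84805×0.99396×0.99762 = 0.095351 + 0.840922 = 0.936273.
Inverse-square distance factor (a/d)² = 0.9669² = 0.934896.
Q̄ = (S_0/π) × 0.934896 × [bracket] = (231/π) × 0.934896 × 0.936273 = 64.36 W/m².

Q̄ ≈ 64.4 W/m²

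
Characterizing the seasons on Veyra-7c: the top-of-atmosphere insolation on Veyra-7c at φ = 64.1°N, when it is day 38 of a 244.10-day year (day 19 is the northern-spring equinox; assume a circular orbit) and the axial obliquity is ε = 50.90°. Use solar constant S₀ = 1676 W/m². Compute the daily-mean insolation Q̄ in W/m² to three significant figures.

Solar longitude: λ_s = 360° × (38 − 19)/244.10 = 28.021°.
sin δ = sin 50.90° × sin 28.021° = 0.36459, so δ = +21.382°.
cos H₀ = −tan(+64.1°) tan(+21.382°) = -0.8063, H₀ = 2.5087 rad.
Bracket: H₀ sin φ sin δ + cos φ cos δ sin H₀ = 2.5087×0.89956×0.36459 + 0.43680×0.93117×0.59146 = 0.822780 + 0.240568 = 1.063348.
Q̄ = (S₀/π) × [bracket] = (1676/π) × 1.063348 = 567.3 W/m².

Q̄ ≈ 567 W/m²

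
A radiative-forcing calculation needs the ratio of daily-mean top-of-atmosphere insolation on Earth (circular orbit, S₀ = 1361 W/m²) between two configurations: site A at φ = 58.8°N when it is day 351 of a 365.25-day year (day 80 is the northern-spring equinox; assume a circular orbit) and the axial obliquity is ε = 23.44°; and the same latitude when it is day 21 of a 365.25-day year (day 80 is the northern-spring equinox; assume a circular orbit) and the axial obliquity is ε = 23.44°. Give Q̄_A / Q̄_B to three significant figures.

Q̄_A / Q̄_B ≈ 0.568

— Configuration A (φ=+58.8°):
Solar longitude: λ_s = 360° × (351 − 80)/365.25 = 267.105°.
sin δ = sin 23.44° × sin 267.105° = -0.39728, so δ = -23.408°.
cos H₀ = −tan(+58.8°) tan(-23.408°) = 0.7148, H₀ = 0.7744 rad.
Bracket: H₀ sin φ sin δ + cos φ cos δ sin H₀ = 0.7744×0.85536×-0.39728 + 0.51803×0.91770×0.69931 = -0.263155 + 0.332449 = 0.069294.
Q̄ = (S₀/π) × [bracket] = (1361/π) × 0.069294 = 30.020 W/m².
— Configuration B (φ=+58.8°):
Solar longitude: λ_s = 360° × (21 − 80)/365.25 = -58.152°, i.e. -58.152° + 360° = 301.848°.
sin δ = sin 23.44° × sin 301.848° = -0.33790, so δ = -19.749°.
cos H₀ = −tan(+58.8°) tan(-19.749°) = 0.5928, H₀ = 0.9363 rad.
Bracket: H₀ sin φ sin δ + cos φ cos δ sin H₀ = 0.9363×0.85536×-0.33790 + 0.51803×0.94118×0.80534 = -0.270615 + 0.392651 = 0.122036.
Q̄ = (S₀/π) × [bracket] = (1361/π) × 0.122036 = 52.868 W/m².
Ratio Q̄_A / Q̄_B = 30.020 / 52.868 = 0.5678.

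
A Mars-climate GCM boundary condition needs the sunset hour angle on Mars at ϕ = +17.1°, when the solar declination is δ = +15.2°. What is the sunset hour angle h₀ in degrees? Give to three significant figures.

cos h₀ = −tan ϕ · tan δ = −tan(+17.1°) × tan(+15.200°) = -0.0836, so h₀ = 1.6545 rad = 94.79°.

h₀ = 94.8°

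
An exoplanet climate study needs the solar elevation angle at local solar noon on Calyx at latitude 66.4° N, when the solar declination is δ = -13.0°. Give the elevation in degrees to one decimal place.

10.6°

At local noon the hour angle is zero, so the zenith angle equals |φ − δ| = |+66.4° − (-13.000°)| = 79.400°.
Elevation = 90° − 79.400° = 10.6°.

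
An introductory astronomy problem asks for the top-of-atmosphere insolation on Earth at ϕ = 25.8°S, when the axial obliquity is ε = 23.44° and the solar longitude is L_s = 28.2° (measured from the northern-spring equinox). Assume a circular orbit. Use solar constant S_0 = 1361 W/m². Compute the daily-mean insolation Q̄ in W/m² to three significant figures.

Q̄ ≈ 329 W/m²

Solar declination: sin δ = sin ε · sin L_s = sin 23.44° × sin 28.2° = 0.18798, so δ = +10.835°.
cos h₀ = −tan(-25.8°) tan(+10.835°) = 0.0925, h₀ = 1.4781 rad.
Bracket: h₀ sin ϕ sin δ + cos ϕ cos δ sin h₀ = 1.4781×-0.43523×0.18798 + 0.90032×0.98217×0.99571 = -0.120930 + 0.880474 = 0.759544.
Q̄ = (S_0/π) × [bracket] = (1361/π) × 0.759544 = 329.0 W/m².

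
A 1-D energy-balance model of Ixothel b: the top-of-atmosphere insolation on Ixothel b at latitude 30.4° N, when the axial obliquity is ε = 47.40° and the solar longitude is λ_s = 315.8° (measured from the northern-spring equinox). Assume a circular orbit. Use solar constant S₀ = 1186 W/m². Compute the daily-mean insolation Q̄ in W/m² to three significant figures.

Solar declination: sin δ = sin ε · sin λ_s = sin 47.40° × sin 315.8° = -0.51318, so δ = -30.876°.
cos H₀ = −tan(+30.4°) tan(-30.876°) = 0.3508, H₀ = 1.2124 rad.
Bracket: H₀ sin φ sin δ + cos φ cos δ sin H₀ = 1.2124×0.50603×-0.51318 + 0.86251×0.85828×0.93645 = -0.314841 + 0.693231 = 0.378390.
Q̄ = (S₀/π) × [bracket] = (1186/π) × 0.378390 = 142.8 W/m².

Q̄ ≈ 143 W/m²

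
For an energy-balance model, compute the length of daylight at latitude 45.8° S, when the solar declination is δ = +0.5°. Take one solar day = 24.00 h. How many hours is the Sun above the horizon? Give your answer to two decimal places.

cos H₀ = −tan φ · tan δ = −tan(-45.8°) × tan(+0.500°) = 0.0090, so H₀ = 1.5618 rad = 89.49°.
Daylight = 2H₀/(2π) × 24.00 h = (1.5618/π) × 24.00 = 11.93 h.

11.93 h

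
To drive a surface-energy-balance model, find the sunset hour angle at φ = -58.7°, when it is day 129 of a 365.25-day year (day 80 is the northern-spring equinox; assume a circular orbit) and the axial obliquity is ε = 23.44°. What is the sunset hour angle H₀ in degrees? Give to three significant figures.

H₀ = 59.2°

Solar longitude: λ_s = 360° × (129 − 80)/365.25 = 48.296°.
sin δ = sin 23.44° × sin 48.296° = 0.29698, so δ = +17.277°.
cos H₀ = −tan φ · tan δ = −tan(-58.7°) × tan(+17.277°) = 0.5115, so H₀ = 1.0338 rad = 59.23°.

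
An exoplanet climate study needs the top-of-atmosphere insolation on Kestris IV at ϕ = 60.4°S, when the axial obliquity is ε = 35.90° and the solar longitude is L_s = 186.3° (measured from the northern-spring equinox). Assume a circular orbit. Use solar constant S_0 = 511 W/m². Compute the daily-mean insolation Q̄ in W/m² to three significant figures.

Q̄ ≈ 95.0 W/m²

Solar declination: sin δ = sin ε · sin L_s = sin 35.90° × sin 186.3° = -0.06435, so δ = -3.689°.
cos h₀ = −tan(-60.4°) tan(-3.689°) = -0.1135, h₀ = 1.6845 rad.
Bracket: h₀ sin ϕ sin δ + cos ϕ cos δ sin h₀ = 1.6845×-0.86949×-0.06435 + 0.49394×0.99793×0.99354 = 0.094251 + 0.489733 = 0.583984.
Q̄ = (S_0/π) × [bracket] = (511/π) × 0.583984 = 94.99 W/m².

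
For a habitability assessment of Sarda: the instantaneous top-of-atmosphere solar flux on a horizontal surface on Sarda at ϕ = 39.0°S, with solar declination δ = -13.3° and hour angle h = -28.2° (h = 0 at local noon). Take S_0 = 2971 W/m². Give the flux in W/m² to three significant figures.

cos θ_z = sin ϕ sin δ + cos ϕ cos δ cos h = 0.144775 + 0.666532 = 0.811307.
Flux = S_0 · cos θ_z = 2971 × 0.811307 = 2410 W/m².

2.41e+03 W/m²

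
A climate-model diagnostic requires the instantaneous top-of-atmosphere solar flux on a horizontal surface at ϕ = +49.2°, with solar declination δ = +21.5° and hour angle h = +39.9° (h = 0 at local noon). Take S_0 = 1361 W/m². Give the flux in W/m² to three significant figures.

cos θ_z = sin ϕ sin δ + cos ϕ cos δ cos h = 0.277440 + 0.466401 = 0.743841.
Flux = S_0 · cos θ_z = 1361 × 0.743841 = 1012 W/m².

1.01e+03 W/m²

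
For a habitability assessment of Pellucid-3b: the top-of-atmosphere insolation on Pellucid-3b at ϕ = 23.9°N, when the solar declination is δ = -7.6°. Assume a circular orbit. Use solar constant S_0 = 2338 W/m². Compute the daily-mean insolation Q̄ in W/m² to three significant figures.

Q̄ ≈ 613 W/m²

cos h₀ = −tan(+23.9°) tan(-7.600°) = 0.0591, h₀ = 1.5116 rad.
Bracket: h₀ sin ϕ sin δ + cos ϕ cos δ sin h₀ = 1.5116×0.40514×-0.13226 + 0.91425×0.99122×0.99825 = -0.080997 + 0.904637 = 0.823640.
Q̄ = (S_0/π) × [bracket] = (2338/π) × 0.823640 = 613.0 W/m².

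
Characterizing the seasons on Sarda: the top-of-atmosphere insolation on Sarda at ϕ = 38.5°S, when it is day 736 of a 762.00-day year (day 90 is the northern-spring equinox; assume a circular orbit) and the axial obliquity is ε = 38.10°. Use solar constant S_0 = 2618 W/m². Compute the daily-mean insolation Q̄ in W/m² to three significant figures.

Solar longitude: L_s = 360° × (736 − 90)/762.00 = 305.197°.
sin δ = sin 38.10° × sin 305.197° = -0.50423, so δ = -30.280°.
cos h₀ = −tan(-38.5°) tan(-30.280°) = -0.4644, h₀ = 2.0538 rad.
Bracket: h₀ sin ϕ sin δ + cos ϕ cos δ sin h₀ = 2.0538×-0.62251×-0.50423 + 0.78261×0.86357×0.88560 = 0.644664 + 0.598523 = 1.243187.
Q̄ = (S_0/π) × [bracket] = (2618/π) × 1.243187 = 1036 W/m².

Q̄ ≈ 1.04e+03 W/m²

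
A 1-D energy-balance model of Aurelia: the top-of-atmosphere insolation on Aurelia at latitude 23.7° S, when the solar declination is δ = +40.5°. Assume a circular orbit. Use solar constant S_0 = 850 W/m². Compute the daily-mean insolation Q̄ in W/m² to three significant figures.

Q̄ ≈ 90.8 W/m²

cos h₀ = −tan(-23.7°) tan(+40.500°) = 0.3749, h₀ = 1.1865 rad.
Bracket: h₀ sin ϕ sin δ + cos ϕ cos δ sin h₀ = 1.1865×-0.40195×0.64945 + 0.91566×0.76041×0.92706 = -0.309732 + 0.645491 = 0.335759.
Q̄ = (S_0/π) × [bracket] = (850/π) × 0.335759 = 90.84 W/m².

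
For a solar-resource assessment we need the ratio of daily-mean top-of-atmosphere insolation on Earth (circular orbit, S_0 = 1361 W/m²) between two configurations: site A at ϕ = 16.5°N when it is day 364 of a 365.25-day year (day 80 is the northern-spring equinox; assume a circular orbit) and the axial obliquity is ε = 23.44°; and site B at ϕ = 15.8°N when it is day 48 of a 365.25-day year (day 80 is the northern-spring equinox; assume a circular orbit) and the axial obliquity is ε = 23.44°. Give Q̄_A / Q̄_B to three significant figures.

Q̄_A / Q̄_B ≈ 0.837

— Configuration A (ϕ=+16.5°):
Solar longitude: L_s = 360° × (364 − 80)/365.25 = 279.918°.
sin δ = sin 23.44° × sin 279.918° = -0.39184, so δ = -23.069°.
cos h₀ = −tan(+16.5°) tan(-23.069°) = 0.1262, h₀ = 1.4443 rad.
Bracket: h₀ sin ϕ sin δ + cos ϕ cos δ sin h₀ = 1.4443×0.28402×-0.39184 + 0.95882×0.92003×0.99201 = -0.160737 + 0.875095 = 0.714358.
Q̄ = (S_0/π) × [bracket] = (1361/π) × 0.714358 = 309.47 W/m².
— Configuration B (ϕ=+15.8°):
Solar longitude: L_s = 360° × (48 − 80)/365.25 = -31.540°, i.e. -31.540° + 360° = 328.460°.
sin δ = sin 23.44° × sin 328.460° = -0.20808, so δ = -12.010°.
cos h₀ = −tan(+15.8°) tan(-12.010°) = 0.0602, h₀ = 1.5106 rad.
Bracket: h₀ sin ϕ sin δ + cos ϕ cos δ sin h₀ = 1.5106×0.27228×-0.20808 + 0.96222×0.97811×0.99819 = -0.085585 + 0.939454 = 0.853869.
Q̄ = (S_0/π) × [bracket] = (1361/π) × 0.853869 = 369.91 W/m².
Ratio Q̄_A / Q̄_B = 309.47 / 369.91 = 0.8366.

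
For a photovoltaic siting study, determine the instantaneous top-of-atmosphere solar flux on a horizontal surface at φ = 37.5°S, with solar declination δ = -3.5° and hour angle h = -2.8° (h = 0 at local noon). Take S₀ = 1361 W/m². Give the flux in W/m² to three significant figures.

cos θ_z = sin φ sin δ + cos φ cos δ cos h = 0.037164 + 0.790928 = 0.828092.
Flux = S₀ · cos θ_z = 1361 × 0.828092 = 1127 W/m².

1.13e+03 W/m²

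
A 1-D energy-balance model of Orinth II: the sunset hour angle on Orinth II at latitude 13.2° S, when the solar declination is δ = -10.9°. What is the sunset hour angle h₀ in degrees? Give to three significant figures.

cos h₀ = −tan ϕ · tan δ = −tan(-13.2°) × tan(-10.900°) = -0.0452, so h₀ = 1.6160 rad = 92.59°.

h₀ = 92.6°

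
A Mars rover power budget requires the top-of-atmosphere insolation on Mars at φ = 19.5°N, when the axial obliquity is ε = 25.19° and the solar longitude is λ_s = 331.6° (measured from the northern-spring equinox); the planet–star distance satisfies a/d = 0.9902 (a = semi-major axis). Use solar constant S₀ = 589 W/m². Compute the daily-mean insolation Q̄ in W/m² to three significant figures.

Q̄ ≈ 151 W/m²

Solar declination: sin δ = sin ε · sin λ_s = sin 25.19° × sin 331.6° = -0.20244, so δ = -11.679°.
cos H₀ = −tan(+19.5°) tan(-11.679°) = 0.0732, H₀ = 1.4975 rad.
Bracket: H₀ sin φ sin δ + cos φ cos δ sin H₀ = 1.4975×0.33381×-0.20244 + 0.94264×0.97930×0.99732 = -0.101196 + 0.920653 = 0.819457.
Inverse-square distance factor (a/d)² = 0.9902² = 0.980496.
Q̄ = (S₀/π) × 0.980496 × [bracket] = (589/π) × 0.980496 × 0.819457 = 150.6 W/m².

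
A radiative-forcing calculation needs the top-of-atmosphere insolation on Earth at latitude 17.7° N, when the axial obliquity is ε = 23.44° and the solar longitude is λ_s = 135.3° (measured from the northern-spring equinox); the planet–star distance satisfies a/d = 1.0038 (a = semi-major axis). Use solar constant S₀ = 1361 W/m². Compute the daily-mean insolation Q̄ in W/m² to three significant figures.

Solar declination: sin δ = sin ε · sin λ_s = sin 23.44° × sin 135.3° = 0.27980, so δ = +16.248°.
cos H₀ = −tan(+17.7°) tan(+16.248°) = -0.0930, H₀ = 1.6639 rad.
Bracket: H₀ sin φ sin δ + cos φ cos δ sin H₀ = 1.6639×0.30403×0.27980 + 0.95266×0.96006×0.99567 = 0.141544 + 0.910650 = 1.052194.
Inverse-square distance factor (a/d)² = 1.0038² = 1.007614.
Q̄ = (S₀/π) × 1.007614 × [bracket] = (1361/π) × 1.007614 × 1.052194 = 459.3 W/m².

Q̄ ≈ 459 W/m²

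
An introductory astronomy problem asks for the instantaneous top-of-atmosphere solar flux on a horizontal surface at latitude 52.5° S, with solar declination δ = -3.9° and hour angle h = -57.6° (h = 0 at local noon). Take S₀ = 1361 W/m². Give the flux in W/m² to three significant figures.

cos θ_z = sin φ sin δ + cos φ cos δ cos h = 0.053960 + 0.325435 = 0.379395.
Flux = S₀ · cos θ_z = 1361 × 0.379395 = 516.4 W/m².

516 W/m²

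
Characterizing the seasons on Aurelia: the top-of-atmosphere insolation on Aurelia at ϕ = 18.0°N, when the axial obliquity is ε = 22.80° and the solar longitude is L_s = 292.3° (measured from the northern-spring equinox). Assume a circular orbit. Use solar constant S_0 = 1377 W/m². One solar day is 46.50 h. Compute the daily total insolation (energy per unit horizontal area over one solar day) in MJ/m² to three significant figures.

Solar declination: sin δ = sin ε · sin L_s = sin 22.80° × sin 292.3° = -0.35853, so δ = -21.010°.
cos h₀ = −tan(+18.0°) tan(-21.010°) = 0.1248, h₀ = 1.4457 rad.
Bracket: h₀ sin ϕ sin δ + cos ϕ cos δ sin h₀ = 1.4457×0.30902×-0.35853 + 0.95106×0.93352×0.99218 = -0.160173 + 0.880891 = 0.720718.
Q̄ = (S_0/π) × [bracket] = (1377/π) × 0.720718 = 315.90 W/m².
Daily total = Q̄ × 46.50 h × 3600 s/h = 315.90 × 46.50 × 3600 / 10⁶ = 52.88 MJ/m².

52.9 MJ/m²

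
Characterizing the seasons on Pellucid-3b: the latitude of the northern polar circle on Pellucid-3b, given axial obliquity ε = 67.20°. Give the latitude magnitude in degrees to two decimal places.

22.80°

The polar circle is the lowest latitude that experiences at least one full rotation of continuous daylight at the northern-summer solstice; it lies at |φ| = 90° − ε = 90° − 67.20° = 22.80°.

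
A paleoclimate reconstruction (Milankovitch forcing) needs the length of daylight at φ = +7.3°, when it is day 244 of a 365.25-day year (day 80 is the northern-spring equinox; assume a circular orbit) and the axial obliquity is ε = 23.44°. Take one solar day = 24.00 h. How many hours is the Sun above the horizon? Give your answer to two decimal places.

Solar longitude: λ_s = 360° × (244 − 80)/365.25 = 161.643°.
sin δ = sin 23.44° × sin 161.643° = 0.12528, so δ = +7.197°.
cos H₀ = −tan φ · tan δ = −tan(+7.3°) × tan(+7.197°) = -0.0162, so H₀ = 1.5870 rad = 90.93°.
Daylight = 2H₀/(2π) × 24.00 h = (1.5870/π) × 24.00 = 12.12 h.

12.12 h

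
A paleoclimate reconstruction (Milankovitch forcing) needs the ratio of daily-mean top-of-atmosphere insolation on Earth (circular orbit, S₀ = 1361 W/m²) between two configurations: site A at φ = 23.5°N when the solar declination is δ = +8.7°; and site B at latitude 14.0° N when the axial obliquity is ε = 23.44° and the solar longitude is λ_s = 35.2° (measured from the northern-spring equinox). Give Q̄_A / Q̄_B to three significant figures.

— Configuration A (φ=+23.5°):
cos H₀ = −tan(+23.5°) tan(+8.700°) = -0.0665, H₀ = 1.6374 rad.
Bracket: H₀ sin φ sin δ + cos φ cos δ sin H₀ = 1.6374×0.39875×0.15126 + 0.91706×0.98849×0.99778 = 0.098760 + 0.904492 = 1.003252.
Q̄ = (S₀/π) × [bracket] = (1361/π) × 1.003252 = 434.63 W/m².
— Configuration B (φ=+14.0°):
Solar declination: sin δ = sin ε · sin λ_s = sin 23.44° × sin 35.2° = 0.22930, so δ = +13.256°.
cos H₀ = −tan(+14.0°) tan(+13.256°) = -0.0587, H₀ = 1.6296 rad.
Bracket: H₀ sin φ sin δ + cos φ cos δ sin H₀ = 1.6296×0.24192×0.22930 + 0.97030×0.97336×0.99827 = 0.090398 + 0.942817 = 1.033215.
Q̄ = (S₀/π) × [bracket] = (1361/π) × 1.033215 = 447.61 W/m².
Ratio Q̄_A / Q̄_B = 434.63 / 447.61 = 0.9710.

Q̄_A / Q̄_B ≈ 0.971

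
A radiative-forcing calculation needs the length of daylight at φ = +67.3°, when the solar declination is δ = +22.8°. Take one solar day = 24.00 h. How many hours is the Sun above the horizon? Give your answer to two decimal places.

Sunrise equation: cos H₀ = −tan φ · tan δ = -1.0049 ≤ −1, so the Sun never sets (polar day) and H₀ = π.
Daylight = 2H₀/(2π) × 24.00 h = (3.1416/π) × 24.00 = 24.00 h.

24.00 h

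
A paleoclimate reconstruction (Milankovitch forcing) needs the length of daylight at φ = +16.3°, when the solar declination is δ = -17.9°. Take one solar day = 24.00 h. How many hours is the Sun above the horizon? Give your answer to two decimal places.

cos H₀ = −tan φ · tan δ = −tan(+16.3°) × tan(-17.900°) = 0.0944, so H₀ = 1.4762 rad = 84.58°.
Daylight = 2H₀/(2π) × 24.00 h = (1.4762/π) × 24.00 = 11.28 h.

11.28 h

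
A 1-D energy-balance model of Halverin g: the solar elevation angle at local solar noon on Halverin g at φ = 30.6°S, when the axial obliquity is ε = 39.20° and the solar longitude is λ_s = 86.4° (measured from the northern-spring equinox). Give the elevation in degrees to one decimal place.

Solar declination: sin δ = sin ε · sin λ_s = sin 39.20° × sin 86.4° = 0.63078, so δ = +39.108°.
At local noon the hour angle is zero, so the zenith angle equals |φ − δ| = |-30.6° − (+39.108°)| = 69.708°.
Elevation = 90° − 69.708° = 20.3°.

20.3°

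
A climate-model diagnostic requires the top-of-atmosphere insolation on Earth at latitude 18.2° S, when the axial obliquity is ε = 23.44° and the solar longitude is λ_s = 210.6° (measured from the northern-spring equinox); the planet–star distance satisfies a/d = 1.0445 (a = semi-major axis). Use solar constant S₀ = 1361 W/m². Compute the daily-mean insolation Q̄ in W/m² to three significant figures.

Q̄ ≈ 488 W/m²

Solar declination: sin δ = sin ε · sin λ_s = sin 23.44° × sin 210.6° = -0.20249, so δ = -11.683°.
cos H₀ = −tan(-18.2°) tan(-11.683°) = -0.0680, H₀ = 1.6388 rad.
Bracket: H₀ sin φ sin δ + cos φ cos δ sin H₀ = 1.6388×-0.31233×-0.20249 + 0.94997×0.97928×0.99769 = 0.103644 + 0.928138 = 1.031782.
Inverse-square distance factor (a/d)² = 1.0445² = 1.090980.
Q̄ = (S₀/π) × 1.090980 × [bracket] = (1361/π) × 1.090980 × 1.031782 = 487.7 W/m².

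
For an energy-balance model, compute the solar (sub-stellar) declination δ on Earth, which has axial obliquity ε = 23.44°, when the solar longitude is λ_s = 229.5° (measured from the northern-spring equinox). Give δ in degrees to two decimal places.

δ = -17.61°

sin δ = sin ε · sin λ_s = sin 23.44° × sin 229.5° = -0.302481.
δ = arcsin(-0.302481) = -17.61°.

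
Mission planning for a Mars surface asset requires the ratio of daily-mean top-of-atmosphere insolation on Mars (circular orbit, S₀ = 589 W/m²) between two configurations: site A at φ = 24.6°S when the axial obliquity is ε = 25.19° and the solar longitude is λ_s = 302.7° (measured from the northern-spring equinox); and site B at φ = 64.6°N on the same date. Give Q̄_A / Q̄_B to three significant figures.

Q̄_A / Q̄_B ≈ 34.1

— Configuration A (φ=-24.6°):
Solar declination: sin δ = sin ε · sin λ_s = sin 25.19° × sin 302.7° = -0.35816, so δ = -20.988°.
cos H₀ = −tan(-24.6°) tan(-20.988°) = -0.1756, H₀ = 1.7473 rad.
Bracket: H₀ sin φ sin δ + cos φ cos δ sin H₀ = 1.7473×-0.41628×-0.35816 + 0.90924×0.93366×0.98446 = 0.260513 + 0.835729 = 1.096242.
Q̄ = (S₀/π) × [bracket] = (589/π) × 1.096242 = 205.53 W/m².
— Configuration B (φ=+64.6°):
cos H₀ = −tan(+64.6°) tan(-20.988°) = 0.8079, H₀ = 0.6302 rad.
Bracket: H₀ sin φ sin δ + cos φ cos δ sin H₀ = 0.6302×0.90334×-0.35816 + 0.42894×0.93366×0.58933 = -0.203895 + 0.236017 = 0.032122.
Q̄ = (S₀/π) × [bracket] = (589/π) × 0.032122 = 6.0224 W/m².
Ratio Q̄_A / Q̄_B = 205.53 / 6.0224 = 34.13.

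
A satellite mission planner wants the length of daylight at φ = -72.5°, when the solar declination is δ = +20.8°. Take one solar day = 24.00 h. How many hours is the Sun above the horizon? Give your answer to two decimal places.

cos H₀ = −tan φ · tan δ = 1.2048 ≥ 1, so the Sun never rises (polar night) and H₀ = 0.
Daylight = 2H₀/(2π) × 24.00 h = (0.0000/π) × 24.00 = 0.00 h.

0.00 h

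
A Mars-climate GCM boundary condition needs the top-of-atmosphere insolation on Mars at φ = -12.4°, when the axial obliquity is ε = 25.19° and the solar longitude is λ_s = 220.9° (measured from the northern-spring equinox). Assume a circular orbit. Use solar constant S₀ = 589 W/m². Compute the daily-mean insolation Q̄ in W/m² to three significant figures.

Q̄ ≈ 194 W/m²

Solar declination: sin δ = sin ε · sin λ_s = sin 25.19° × sin 220.9° = -0.27867, so δ = -16.181°.
cos H₀ = −tan(-12.4°) tan(-16.181°) = -0.0638, H₀ = 1.6346 rad.
Bracket: H₀ sin φ sin δ + cos φ cos δ sin H₀ = 1.6346×-0.21474×-0.27867 + 0.97667×0.96039×0.99796 = 0.097817 + 0.936071 = 1.033888.
Q̄ = (S₀/π) × [bracket] = (589/π) × 1.033888 = 193.8 W/m².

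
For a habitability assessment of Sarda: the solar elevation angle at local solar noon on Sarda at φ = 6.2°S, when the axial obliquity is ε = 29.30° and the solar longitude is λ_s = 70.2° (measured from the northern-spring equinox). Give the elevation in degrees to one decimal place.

56.4°

Solar declination: sin δ = sin ε · sin λ_s = sin 29.30° × sin 70.2° = 0.46045, so δ = +27.416°.
At local noon the hour angle is zero, so the zenith angle equals |φ − δ| = |-6.2° − (+27.416°)| = 33.616°.
Elevation = 90° − 33.616° = 56.4°.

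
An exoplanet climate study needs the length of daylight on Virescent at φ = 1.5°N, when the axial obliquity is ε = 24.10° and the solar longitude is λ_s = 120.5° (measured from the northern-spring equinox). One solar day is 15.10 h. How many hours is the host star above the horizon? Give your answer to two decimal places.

Solar declination: sin δ = sin ε · sin λ_s = sin 24.10° × sin 120.5° = 0.35183, so δ = +20.599°.
cos H₀ = −tan φ · tan δ = −tan(+1.5°) × tan(+20.599°) = -0.0098, so H₀ = 1.5806 rad = 90.56°.
Daylight = 2H₀/(2π) × 15.10 h = (1.5806/π) × 15.10 = 7.60 h.

7.60 h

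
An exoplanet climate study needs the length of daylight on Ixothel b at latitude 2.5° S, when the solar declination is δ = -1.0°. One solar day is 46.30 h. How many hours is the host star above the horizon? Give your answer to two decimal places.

23.16 h

cos H₀ = −tan φ · tan δ = −tan(-2.5°) × tan(-1.000°) = -0.0008, so H₀ = 1.5716 rad = 90.04°.
Daylight = 2H₀/(2π) × 46.30 h = (1.5716/π) × 46.30 = 23.16 h.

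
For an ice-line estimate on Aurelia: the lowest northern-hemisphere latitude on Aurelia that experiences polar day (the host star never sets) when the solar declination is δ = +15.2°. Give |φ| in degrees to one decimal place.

Polar day requires cos H₀ = −tan φ tan δ ≤ −1, i.e. tan φ tan δ ≥ 1.
The boundary is |tan φ| · |tan δ| = 1, so |φ| = 90° − |δ| = 90° − 15.2° = 74.8° in the northern hemisphere.

|φ| = 74.8°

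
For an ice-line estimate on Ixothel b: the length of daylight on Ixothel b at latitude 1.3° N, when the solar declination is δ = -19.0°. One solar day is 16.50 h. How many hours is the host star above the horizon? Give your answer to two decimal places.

8.21 h

cos H₀ = −tan φ · tan δ = −tan(+1.3°) × tan(-19.000°) = 0.0078, so H₀ = 1.5630 rad = 89.55°.
Daylight = 2H₀/(2π) × 16.50 h = (1.5630/π) × 16.50 = 8.21 h.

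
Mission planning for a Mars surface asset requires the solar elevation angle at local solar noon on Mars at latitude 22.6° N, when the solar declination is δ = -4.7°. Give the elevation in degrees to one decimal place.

62.7°

At local noon the hour angle is zero, so the zenith angle equals |φ − δ| = |+22.6° − (-4.700°)| = 27.300°.
Elevation = 90° − 27.300° = 62.7°.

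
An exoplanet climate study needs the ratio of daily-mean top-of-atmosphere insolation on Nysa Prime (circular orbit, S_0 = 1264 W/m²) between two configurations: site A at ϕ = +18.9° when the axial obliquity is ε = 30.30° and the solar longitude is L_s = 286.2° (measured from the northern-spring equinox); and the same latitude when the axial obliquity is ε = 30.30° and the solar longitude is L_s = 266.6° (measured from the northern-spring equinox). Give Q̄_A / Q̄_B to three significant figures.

Q̄_A / Q̄_B ≈ 1.03

— Configuration A (ϕ=+18.9°):
Solar declination: sin δ = sin ε · sin L_s = sin 30.30° × sin 286.2° = -0.48449, so δ = -28.979°.
cos h₀ = −tan(+18.9°) tan(-28.979°) = 0.1896, h₀ = 1.3800 rad.
Bracket: h₀ sin ϕ sin δ + cos ϕ cos δ sin h₀ = 1.3800×0.32392×-0.48449 + 0.94609×0.87479×0.98186 = -0.216572 + 0.812617 = 0.596045.
Q̄ = (S_0/π) × [bracket] = (1264/π) × 0.596045 = 239.81 W/m².
— Configuration B (ϕ=+18.9°):
Solar declination: sin δ = sin ε · sin L_s = sin 30.30° × sin 266.6° = -0.50364, so δ = -30.241°.
cos h₀ = −tan(+18.9°) tan(-30.241°) = 0.1996, h₀ = 1.3698 rad.
Bracket: h₀ sin ϕ sin δ + cos ϕ cos δ sin h₀ = 1.3698×0.32392×-0.50364 + 0.94609×0.86391×0.97988 = -0.223468 + 0.800892 = 0.577424.
Q̄ = (S_0/π) × [bracket] = (1264/π) × 0.577424 = 232.32 W/m².
Ratio Q̄_A / Q̄_B = 239.81 / 232.32 = 1.032.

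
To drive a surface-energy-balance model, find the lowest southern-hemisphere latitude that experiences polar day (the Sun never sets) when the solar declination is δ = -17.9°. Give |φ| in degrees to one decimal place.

Polar day requires cos H₀ = −tan φ tan δ ≤ −1, i.e. tan φ tan δ ≥ 1.
The boundary is |tan φ| · |tan δ| = 1, so |φ| = 90° − |δ| = 90° − 17.9° = 72.1° in the southern hemisphere.

|φ| = 72.1°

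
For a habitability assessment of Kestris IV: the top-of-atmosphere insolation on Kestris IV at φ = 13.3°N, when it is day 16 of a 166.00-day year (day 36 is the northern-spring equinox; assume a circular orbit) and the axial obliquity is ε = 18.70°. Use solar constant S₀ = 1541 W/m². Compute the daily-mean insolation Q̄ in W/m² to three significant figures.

Q̄ ≈ 427 W/m²

Solar longitude: λ_s = 360° × (16 − 36)/166.00 = -43.373°, i.e. -43.373° + 360° = 316.627°.
sin δ = sin 18.70° × sin 316.627° = -0.22018, so δ = -12.720°.
cos H₀ = −tan(+13.3°) tan(-12.720°) = 0.0534, H₀ = 1.5174 rad.
Bracket: H₀ sin φ sin δ + cos φ cos δ sin H₀ = 1.5174×0.23005×-0.22018 + 0.97318×0.97546×0.99858 = -0.076860 + 0.947950 = 0.871090.
Q̄ = (S₀/π) × [bracket] = (1541/π) × 0.871090 = 427.3 W/m².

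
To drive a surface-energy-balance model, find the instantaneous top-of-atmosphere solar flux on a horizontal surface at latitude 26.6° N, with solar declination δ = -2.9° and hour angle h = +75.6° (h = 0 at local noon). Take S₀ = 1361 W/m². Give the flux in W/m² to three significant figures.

cos θ_z = sin φ sin δ + cos φ cos δ cos h = -0.022653 + 0.222082 = 0.199429.
Flux = S₀ · cos θ_z = 1361 × 0.199429 = 271.4 W/m².

271 W/m²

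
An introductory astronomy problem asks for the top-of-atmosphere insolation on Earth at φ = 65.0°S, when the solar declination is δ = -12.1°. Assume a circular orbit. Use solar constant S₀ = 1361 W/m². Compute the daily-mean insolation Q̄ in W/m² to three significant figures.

cos H₀ = −tan(-65.0°) tan(-12.100°) = -0.4597, H₀ = 2.0485 rad.
Bracket: H₀ sin φ sin δ + cos φ cos δ sin H₀ = 2.0485×-0.90631×-0.20962 + 0.42262×0.97778×0.88805 = 0.389175 + 0.366968 = 0.756143.
Q̄ = (S₀/π) × [bracket] = (1361/π) × 0.756143 = 327.6 W/m².

Q̄ ≈ 328 W/m²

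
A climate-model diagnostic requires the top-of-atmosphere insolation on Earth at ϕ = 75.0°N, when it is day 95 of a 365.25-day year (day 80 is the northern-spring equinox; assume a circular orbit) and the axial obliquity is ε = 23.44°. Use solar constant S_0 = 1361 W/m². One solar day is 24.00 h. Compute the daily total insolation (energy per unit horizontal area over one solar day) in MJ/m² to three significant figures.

Solar longitude: L_s = 360° × (95 − 80)/365.25 = 14.784°.
sin δ = sin 23.44° × sin 14.784° = 0.10151, so δ = +5.826°.
cos h₀ = −tan(+75.0°) tan(+5.826°) = -0.3808, h₀ = 1.9615 rad.
Bracket: h₀ sin ϕ sin δ + cos ϕ cos δ sin h₀ = 1.9615×0.96593×0.10151 + 0.25882×0.99483×0.92466 = 0.192328 + 0.238083 = 0.430411.
Q̄ = (S_0/π) × [bracket] = (1361/π) × 0.430411 = 186.46 W/m².
Daily total = Q̄ × 24.00 h × 3600 s/h = 186.46 × 24.00 × 3600 / 10⁶ = 16.11 MJ/m².

16.1 MJ/m²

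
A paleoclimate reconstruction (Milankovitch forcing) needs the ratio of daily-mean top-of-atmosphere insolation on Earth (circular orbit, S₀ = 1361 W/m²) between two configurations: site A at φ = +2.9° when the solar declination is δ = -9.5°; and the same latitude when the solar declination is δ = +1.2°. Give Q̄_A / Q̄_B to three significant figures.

— Configuration A (φ=+2.9°):
cos H₀ = −tan(+2.9°) tan(-9.500°) = 0.0085, H₀ = 1.5623 rad.
Bracket: H₀ sin φ sin δ + cos φ cos δ sin H₀ = 1.5623×0.05059×-0.16505 + 0.99872×0.98629×0.99996 = -0.013045 + 0.984988 = 0.971943.
Q̄ = (S₀/π) × [bracket] = (1361/π) × 0.971943 = 421.06 W/m².
— Configuration B (φ=+2.9°):
cos H₀ = −tan(+2.9°) tan(+1.200°) = -0.0011, H₀ = 1.5719 rad.
Bracket: H₀ sin φ sin δ + cos φ cos δ sin H₀ = 1.5719×0.05059×0.02094 + 0.99872×0.99978×1.00000 = 0.001665 + 0.998500 = 1.000165.
Q̄ = (S₀/π) × [bracket] = (1361/π) × 1.000165 = 433.29 W/m².
Ratio Q̄_A / Q̄_B = 421.06 / 433.29 = 0.9718.

Q̄_A / Q̄_B ≈ 0.972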